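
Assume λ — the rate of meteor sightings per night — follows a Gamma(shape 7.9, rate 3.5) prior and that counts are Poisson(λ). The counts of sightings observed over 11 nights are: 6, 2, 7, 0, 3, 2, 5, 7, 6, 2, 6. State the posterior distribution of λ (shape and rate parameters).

Posterior: Gamma(shape=53.9, rate=14.5)

The Poisson likelihood adds the total count to the shape and the number of exposure periods to the rate. Here ∑xᵢ = 46 and n = 11, so shape 7.9→53.9 and rate 3.5→14.5.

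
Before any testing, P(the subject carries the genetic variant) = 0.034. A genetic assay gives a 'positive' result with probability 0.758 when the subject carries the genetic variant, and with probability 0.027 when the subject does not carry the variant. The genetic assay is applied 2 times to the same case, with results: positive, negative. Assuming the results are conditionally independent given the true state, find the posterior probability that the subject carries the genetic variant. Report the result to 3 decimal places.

Posterior P(H) ≈ 0.197

With H the event that the subject carries the genetic variant, the joint likelihood of the observed sequence is P(data|H) = 0.758·0.242 = 0.18344 and P(data|¬H) = 0.027·0.973 = 0.026271.
Bayes: P(H|data) = 0.034·0.18344 / (0.034·0.18344 + 0.966·0.026271) = 0.0062368/0.031615 = 0.1973.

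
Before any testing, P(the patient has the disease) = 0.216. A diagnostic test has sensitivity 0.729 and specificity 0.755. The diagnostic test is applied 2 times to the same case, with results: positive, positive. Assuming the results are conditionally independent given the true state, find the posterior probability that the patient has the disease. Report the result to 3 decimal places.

Let H be the event that the patient has the disease; start with P(H) = 0.216. P('positive'|H) = 0.729, P('positive'|¬H) = 0.245.
Update on result 1 ('positive'): P(H) ← 0.729·0.2160 / (0.729·0.2160 + 0.245·0.7840) = 0.15746/0.34954 = 0.4505.
Update on result 2 ('positive'): P(H) ← 0.729·0.4505 / (0.729·0.4505 + 0.245·0.5495) = 0.32840/0.46303 = 0.7092.

Posterior P(H) ≈ 0.709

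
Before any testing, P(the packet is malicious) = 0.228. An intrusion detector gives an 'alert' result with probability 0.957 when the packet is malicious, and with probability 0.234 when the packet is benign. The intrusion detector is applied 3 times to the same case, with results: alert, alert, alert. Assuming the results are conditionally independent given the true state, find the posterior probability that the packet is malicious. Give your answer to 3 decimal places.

Posterior P(H) ≈ 0.953

With H the event that the packet is malicious, the joint likelihood of the observed sequence is P(data|H) = 0.957·0.957·0.957 = 0.87647 and P(data|¬H) = 0.234·0.234·0.234 = 0.012813.
Bayes: P(H|data) = 0.228·0.87647 / (0.228·0.87647 + 0.772·0.012813) = 0.19983/0.20973 = 0.9528.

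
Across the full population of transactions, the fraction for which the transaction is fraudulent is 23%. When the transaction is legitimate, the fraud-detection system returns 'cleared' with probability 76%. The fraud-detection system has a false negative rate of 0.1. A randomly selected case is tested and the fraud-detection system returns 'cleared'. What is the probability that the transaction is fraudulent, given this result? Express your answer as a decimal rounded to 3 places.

Write H for 'the transaction is fraudulent'. Prior odds H:¬H = 0.23/0.77 = 0.29870. For the 'cleared' outcome, the likelihood ratio is 0.1/0.76 = 0.13158.
Posterior odds = 0.29870 × 0.13158 = 0.039303, so P(H|E) = 0.039303/(1+0.039303) = 0.038.

P(H | E) ≈ 0.038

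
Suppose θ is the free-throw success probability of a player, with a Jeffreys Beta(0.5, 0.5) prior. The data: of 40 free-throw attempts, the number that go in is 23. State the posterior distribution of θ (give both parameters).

Posterior: Beta(23.5, 17.5)

The binomial likelihood is conjugate to the Beta prior: with 23 successes and 17 failures, the posterior is Beta(0.5+23, 0.5+17) = Beta(23.5, 17.5).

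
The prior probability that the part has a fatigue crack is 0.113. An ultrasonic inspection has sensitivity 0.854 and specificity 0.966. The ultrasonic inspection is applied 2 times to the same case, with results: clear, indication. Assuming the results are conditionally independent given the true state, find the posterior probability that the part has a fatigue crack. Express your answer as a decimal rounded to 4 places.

Let H be the event that the part has a fatigue crack; start with P(H) = 0.113. P('indication'|H) = 0.854, P('indication'|¬H) = 0.034.
Update on result 1 ('clear'): P(H) ← 0.146·0.1130 / (0.146·0.1130 + 0.966·0.8870) = 0.016498/0.87334 = 0.0189.
Update on result 2 ('indication'): P(H) ← 0.854·0.0189 / (0.854·0.0189 + 0.034·0.9811) = 0.016133/0.049490 = 0.3260.

Posterior P(H) ≈ 0.3260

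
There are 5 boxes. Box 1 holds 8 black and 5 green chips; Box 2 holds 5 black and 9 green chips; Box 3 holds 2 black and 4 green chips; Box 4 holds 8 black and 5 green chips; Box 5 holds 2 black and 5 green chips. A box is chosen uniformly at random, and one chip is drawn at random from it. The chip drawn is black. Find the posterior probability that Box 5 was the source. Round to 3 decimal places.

P(black|Box 1) = 0.6154; P(black|Box 2) = 0.3571; P(black|Box 3) = 0.3333; P(black|Box 4) = 0.6154; P(black|Box 5) = 0.2857.
Prior × likelihood for each source: 0.2·0.6154=0.1231, 0.2·0.3571=0.07143, 0.2·0.3333=0.06667, 0.2·0.6154=0.1231, 0.2·0.2857=0.05714. Summing gives P(black) = 0.44139.
P(Box 5 | black) = 0.05714 / 0.44139 = 0.129.

Posterior probability ≈ 0.129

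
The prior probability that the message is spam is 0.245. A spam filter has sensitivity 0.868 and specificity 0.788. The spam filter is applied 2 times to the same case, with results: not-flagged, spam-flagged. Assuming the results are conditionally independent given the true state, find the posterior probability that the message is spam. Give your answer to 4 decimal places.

Posterior P(H) ≈ 0.1820

With H the event that the message is spam, the joint likelihood of the observed sequence is P(data|H) = 0.132·0.868 = 0.11458 and P(data|¬H) = 0.788·0.212 = 0.16706.
Bayes: P(H|data) = 0.245·0.11458 / (0.245·0.11458 + 0.755·0.16706) = 0.028071/0.15420 = 0.1820.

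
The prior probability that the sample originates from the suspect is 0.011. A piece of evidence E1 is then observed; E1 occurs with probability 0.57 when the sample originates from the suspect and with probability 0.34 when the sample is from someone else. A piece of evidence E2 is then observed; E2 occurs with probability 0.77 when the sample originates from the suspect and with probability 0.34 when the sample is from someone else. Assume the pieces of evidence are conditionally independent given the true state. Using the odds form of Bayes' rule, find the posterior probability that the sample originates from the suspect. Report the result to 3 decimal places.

Prior odds = 0.011/(1−0.011) = 0.011122.
Likelihood ratio for E1 = 0.57/0.34 = 1.6765.
Likelihood ratio for E2 = 0.77/0.34 = 2.2647.
Posterior odds = prior odds × LR₁ × LR₂ = 0.042228.
Posterior probability = odds/(1+odds) = 0.042228/1.0422 = 0.041.

Posterior probability ≈ 0.041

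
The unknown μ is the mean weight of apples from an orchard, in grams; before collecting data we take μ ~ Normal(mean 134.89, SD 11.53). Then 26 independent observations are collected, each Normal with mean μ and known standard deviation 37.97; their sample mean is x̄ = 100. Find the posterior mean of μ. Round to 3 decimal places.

With known σ, the Normal prior is conjugate. Weight on the data is w = (n/σ²)/(n/σ² + 1/τ₀²) = 0.0180340/(0.0180340+0.00752214) = 0.70566.
Posterior mean = w·x̄ + (1−w)·μ₀ = 0.70566·100 + 0.29434·134.89 = 110.269.

Posterior mean ≈ 110.269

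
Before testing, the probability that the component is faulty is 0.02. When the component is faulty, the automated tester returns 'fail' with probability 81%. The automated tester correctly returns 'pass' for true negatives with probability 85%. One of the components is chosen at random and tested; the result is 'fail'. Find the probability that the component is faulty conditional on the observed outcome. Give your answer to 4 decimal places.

Let H be the event that the component is faulty. P(H) = 0.02, so P(¬H) = 0.98. With E the 'fail' result, P(E|H) = 0.81 and P(E|¬H) = 0.15.
P(E) = 0.81·0.02 + 0.15·0.98 = 0.016200 + 0.14700 = 0.16320.
By Bayes' theorem, P(H|E) = 0.016200 / 0.16320 = 0.0993.

P(H | E) ≈ 0.0993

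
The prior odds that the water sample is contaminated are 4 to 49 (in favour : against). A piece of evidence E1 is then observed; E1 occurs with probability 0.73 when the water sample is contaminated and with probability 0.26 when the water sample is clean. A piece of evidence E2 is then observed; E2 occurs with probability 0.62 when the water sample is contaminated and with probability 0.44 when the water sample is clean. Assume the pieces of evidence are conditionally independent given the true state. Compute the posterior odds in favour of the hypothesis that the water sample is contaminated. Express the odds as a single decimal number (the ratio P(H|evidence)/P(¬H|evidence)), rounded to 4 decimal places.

Posterior odds ≈ 0.3230

Prior odds = 4/49 = 0.081633. In log-odds, ln(0.081633) = -2.5055.
Add log likelihood ratios: ln(2.8077) + ln(1.4091) = 1.3753.
Posterior log-odds = -1.1302, so posterior odds = exp(-1.1302) = 0.32296.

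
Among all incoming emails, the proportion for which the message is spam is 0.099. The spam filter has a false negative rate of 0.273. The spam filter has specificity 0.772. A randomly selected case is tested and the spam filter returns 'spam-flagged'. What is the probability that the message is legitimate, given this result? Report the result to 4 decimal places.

P(¬H | E) ≈ 0.7405

Write H for 'the message is spam'. Prior odds H:¬H = 0.099/0.901 = 0.10988. For the 'spam-flagged' outcome, the likelihood ratio is 0.727/0.228 = 3.1886.
Posterior odds = 0.10988 × 3.1886 = 0.35036, so P(H|E) = 0.35036/(1+0.35036) = 0.2595. Then P(¬H|E) = 1 − 0.2595 = 0.7405.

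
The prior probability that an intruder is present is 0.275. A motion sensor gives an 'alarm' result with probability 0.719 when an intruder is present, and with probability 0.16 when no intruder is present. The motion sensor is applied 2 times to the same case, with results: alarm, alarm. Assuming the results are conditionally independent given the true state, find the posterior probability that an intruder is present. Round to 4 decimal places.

With H the event that an intruder is present, the joint likelihood of the observed sequence is P(data|H) = 0.719·0.719 = 0.51696 and P(data|¬H) = 0.16·0.16 = 0.025600.
Bayes: P(H|data) = 0.275·0.51696 / (0.275·0.51696 + 0.725·0.025600) = 0.14216/0.16072 = 0.8845.

Posterior P(H) ≈ 0.8845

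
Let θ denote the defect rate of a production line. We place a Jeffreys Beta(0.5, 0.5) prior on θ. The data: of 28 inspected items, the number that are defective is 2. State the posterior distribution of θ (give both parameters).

The binomial likelihood is conjugate to the Beta prior: with 2 successes and 26 failures, the posterior is Beta(0.5+2, 0.5+26) = Beta(2.5, 26.5).

Posterior: Beta(2.5, 26.5)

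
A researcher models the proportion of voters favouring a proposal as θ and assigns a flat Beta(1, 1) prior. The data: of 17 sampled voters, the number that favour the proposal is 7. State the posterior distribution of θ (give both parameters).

Posterior: Beta(8, 11)

Observing 7 successes and 10 failures updates Beta(1, 1) by adding the success and failure counts to the two shape parameters: α = 1+7 = 8, β = 1+10 = 11.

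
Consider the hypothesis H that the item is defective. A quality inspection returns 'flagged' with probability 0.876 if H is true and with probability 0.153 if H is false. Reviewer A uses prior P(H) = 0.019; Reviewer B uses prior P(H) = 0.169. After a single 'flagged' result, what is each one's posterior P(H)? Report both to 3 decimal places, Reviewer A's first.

Reviewer A: 0.100; Reviewer B: 0.538

P('+'|H) = 0.876, P('+'|¬H) = 0.153.
Reviewer A: numerator 0.876·0.019 = 0.016644; evidence = 0.016644+0.153·0.981 = 0.16674; posterior = 0.100.
Reviewer B: numerator 0.876·0.169 = 0.14804; evidence = 0.14804+0.153·0.831 = 0.27519; posterior = 0.538.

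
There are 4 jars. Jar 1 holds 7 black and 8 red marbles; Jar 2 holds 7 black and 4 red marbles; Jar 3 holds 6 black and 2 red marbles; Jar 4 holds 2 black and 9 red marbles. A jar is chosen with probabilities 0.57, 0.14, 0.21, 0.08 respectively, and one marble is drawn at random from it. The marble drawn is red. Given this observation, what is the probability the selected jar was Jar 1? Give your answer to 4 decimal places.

Posterior probability ≈ 0.6429

Tabulate prior·likelihood by source: [1] prior 0.57, lik 0.5333, product 0.3040; [2] prior 0.14, lik 0.3636, product 0.05091; [3] prior 0.21, lik 0.25, product 0.05250; [4] prior 0.08, lik 0.8182, product 0.06545.
Normalizing constant = 0.47286; the posterior for Jar 1 is its product over the sum, 0.3040/0.47286 = 0.6429.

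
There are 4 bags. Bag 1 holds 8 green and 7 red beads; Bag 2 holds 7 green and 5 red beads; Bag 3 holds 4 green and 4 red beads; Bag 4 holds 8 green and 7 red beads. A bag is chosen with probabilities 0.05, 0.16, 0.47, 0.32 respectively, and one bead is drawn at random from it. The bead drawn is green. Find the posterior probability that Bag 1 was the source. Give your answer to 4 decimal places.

Tabulate prior·likelihood by source: [1] prior 0.05, lik 0.5333, product 0.02667; [2] prior 0.16, lik 0.5833, product 0.09333; [3] prior 0.47, lik 0.5, product 0.2350; [4] prior 0.32, lik 0.5333, product 0.1707.
Normalizing constant = 0.52567; the posterior for Bag 1 is its product over the sum, 0.02667/0.52567 = 0.0507.

Posterior probability ≈ 0.0507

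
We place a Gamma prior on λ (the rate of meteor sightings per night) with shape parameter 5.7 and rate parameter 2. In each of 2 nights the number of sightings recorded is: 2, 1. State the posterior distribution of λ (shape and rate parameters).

Total count ∑xᵢ = 3 over n = 2 nights.
Gamma is conjugate to the Poisson likelihood: posterior is Gamma(shape = 5.7+3 = 8.7, rate = 2+2 = 4).

Posterior: Gamma(shape=8.7, rate=4)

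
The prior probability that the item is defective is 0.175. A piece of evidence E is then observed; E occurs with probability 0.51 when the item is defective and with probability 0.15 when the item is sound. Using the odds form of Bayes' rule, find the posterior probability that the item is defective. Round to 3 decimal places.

Prior odds = 0.175/(1−0.175) = 0.21212. In log-odds, ln(0.21212) = -1.5506.
Add log likelihood ratio: ln(3.4000) = 1.2238.
Posterior log-odds = -0.32682, so posterior odds = exp(-0.32682) = 0.72121. Converting, P(H|E) = 0.72121/1.7212 = 0.419.

Posterior probability ≈ 0.419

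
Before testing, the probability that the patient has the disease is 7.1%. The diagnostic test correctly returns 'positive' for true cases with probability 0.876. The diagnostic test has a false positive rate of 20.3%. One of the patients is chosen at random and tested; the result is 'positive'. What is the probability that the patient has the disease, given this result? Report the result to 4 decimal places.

P(H | E) ≈ 0.2480

Let H be the event that the patient has the disease. P(H) = 0.071, so P(¬H) = 0.929. With E the 'positive' result, P(E|H) = 0.876 and P(E|¬H) = 0.203.
P(E) = 0.876·0.071 + 0.203·0.929 = 0.062196 + 0.18859 = 0.25078.
By Bayes' theorem, P(H|E) = 0.062196 / 0.25078 = 0.2480.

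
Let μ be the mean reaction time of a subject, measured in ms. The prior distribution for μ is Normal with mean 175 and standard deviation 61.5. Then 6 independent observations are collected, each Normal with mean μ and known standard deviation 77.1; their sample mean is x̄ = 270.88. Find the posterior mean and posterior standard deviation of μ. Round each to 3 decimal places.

Prior precision 1/τ₀² = 1/61.5² = 0.00026439; data precision n/σ² = 6/77.1² = 0.00100935.
Posterior precision = 0.00026439 + 0.00100935 = 0.00127374, giving posterior SD = 1/√0.00127374 = 28.019.
Posterior mean = (0.00026439·175 + 0.00100935·270.88) / 0.00127374 = 250.978.

Posterior mean ≈ 250.978; posterior SD ≈ 28.019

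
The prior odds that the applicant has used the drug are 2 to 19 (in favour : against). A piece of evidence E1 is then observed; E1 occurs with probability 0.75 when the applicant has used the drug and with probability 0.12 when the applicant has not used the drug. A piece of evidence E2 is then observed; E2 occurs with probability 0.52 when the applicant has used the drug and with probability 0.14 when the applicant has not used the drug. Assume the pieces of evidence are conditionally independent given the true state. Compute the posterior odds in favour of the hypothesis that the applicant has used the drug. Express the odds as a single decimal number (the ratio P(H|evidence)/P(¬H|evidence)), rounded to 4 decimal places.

Posterior odds ≈ 2.4436

Prior odds = 2/19 = 0.10526.
Likelihood ratio for E1 = 0.75/0.12 = 6.2500.
Likelihood ratio for E2 = 0.52/0.14 = 3.7143.
Posterior odds = prior odds × LR₁ × LR₂ = 2.4436.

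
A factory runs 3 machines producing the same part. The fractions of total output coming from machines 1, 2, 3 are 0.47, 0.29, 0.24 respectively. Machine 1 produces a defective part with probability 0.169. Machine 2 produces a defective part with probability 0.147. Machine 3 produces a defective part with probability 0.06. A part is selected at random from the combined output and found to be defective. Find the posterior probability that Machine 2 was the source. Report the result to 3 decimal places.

Posterior probability ≈ 0.312

Tabulate prior·likelihood by source: [1] prior 0.47, lik 0.169, product 0.07943; [2] prior 0.29, lik 0.147, product 0.04263; [3] prior 0.24, lik 0.06, product 0.01440.
Normalizing constant = 0.13646; the posterior for Machine 2 is its product over the sum, 0.04263/0.13646 = 0.312.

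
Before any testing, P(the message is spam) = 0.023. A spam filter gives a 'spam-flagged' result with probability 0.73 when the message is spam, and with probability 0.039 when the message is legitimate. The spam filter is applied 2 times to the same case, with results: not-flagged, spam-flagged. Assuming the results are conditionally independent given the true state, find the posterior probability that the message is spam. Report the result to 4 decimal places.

With H the event that the message is spam, the joint likelihood of the observed sequence is P(data|H) = 0.27·0.73 = 0.19710 and P(data|¬H) = 0.961·0.039 = 0.037479.
Bayes: P(H|data) = 0.023·0.19710 / (0.023·0.19710 + 0.977·0.037479) = 0.0045333/0.041150 = 0.1102.

Posterior P(H) ≈ 0.1102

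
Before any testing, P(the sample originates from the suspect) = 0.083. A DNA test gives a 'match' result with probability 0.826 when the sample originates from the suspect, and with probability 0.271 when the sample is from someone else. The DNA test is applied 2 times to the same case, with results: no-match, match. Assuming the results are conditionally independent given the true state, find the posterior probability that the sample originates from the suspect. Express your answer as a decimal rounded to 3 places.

Let H be the event that the sample originates from the suspect; start with P(H) = 0.083. P('match'|H) = 0.826, P('match'|¬H) = 0.271.
Update on result 1 ('no-match'): P(H) ← 0.174·0.0830 / (0.174·0.0830 + 0.729·0.9170) = 0.014442/0.68293 = 0.0211.
Update on result 2 ('match'): P(H) ← 0.826·0.0211 / (0.826·0.0211 + 0.271·0.9789) = 0.017467/0.28274 = 0.0618.

Posterior P(H) ≈ 0.062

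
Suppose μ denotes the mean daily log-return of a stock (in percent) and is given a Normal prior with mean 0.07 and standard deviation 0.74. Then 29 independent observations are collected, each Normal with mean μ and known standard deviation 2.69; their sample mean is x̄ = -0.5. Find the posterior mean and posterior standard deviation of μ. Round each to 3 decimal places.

Posterior mean ≈ -0.322; posterior SD ≈ 0.414

With known σ, the Normal prior is conjugate. Weight on the data is w = (n/σ²)/(n/σ² + 1/τ₀²) = 4.00768/(4.00768+1.82615) = 0.68697.
Posterior mean = w·x̄ + (1−w)·μ₀ = 0.68697·-0.5 + 0.31303·0.07 = -0.322. Posterior variance = 1/(4.00768+1.82615) = 0.171414, so SD = 0.414.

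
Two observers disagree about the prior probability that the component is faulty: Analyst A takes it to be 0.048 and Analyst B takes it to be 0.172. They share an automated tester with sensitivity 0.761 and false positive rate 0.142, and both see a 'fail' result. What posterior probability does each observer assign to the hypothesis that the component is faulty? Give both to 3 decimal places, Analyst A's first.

Analyst A: 0.213; Analyst B: 0.527

The likelihood ratio for a 'fail' result is 0.761/0.142 = 5.3592.
Analyst A: prior odds 0.048/0.952 = 0.050420; posterior odds 0.27021; posterior probability 0.213.
Analyst B: prior odds 0.172/0.828 = 0.20773; posterior odds 1.1133; posterior probability 0.527.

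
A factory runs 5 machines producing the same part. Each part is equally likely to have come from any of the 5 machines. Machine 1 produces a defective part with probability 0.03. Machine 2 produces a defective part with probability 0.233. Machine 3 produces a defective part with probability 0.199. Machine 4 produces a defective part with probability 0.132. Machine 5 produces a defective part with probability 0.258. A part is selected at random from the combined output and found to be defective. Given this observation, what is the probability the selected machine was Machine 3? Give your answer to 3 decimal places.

Posterior probability ≈ 0.234

Tabulate prior·likelihood by source: [1] prior 0.2, lik 0.03, product 0.006000; [2] prior 0.2, lik 0.233, product 0.04660; [3] prior 0.2, lik 0.199, product 0.03980; [4] prior 0.2, lik 0.132, product 0.02640; [5] prior 0.2, lik 0.258, product 0.05160.
Normalizing constant = 0.17040; the posterior for Machine 3 is its product over the sum, 0.03980/0.17040 = 0.234.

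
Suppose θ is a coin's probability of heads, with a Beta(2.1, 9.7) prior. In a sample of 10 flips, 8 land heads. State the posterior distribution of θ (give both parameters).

Observing 8 successes and 2 failures updates Beta(2.1, 9.7) by adding the success and failure counts to the two shape parameters: α = 2.1+8 = 10.1, β = 9.7+2 = 11.7.

Posterior: Beta(10.1, 11.7)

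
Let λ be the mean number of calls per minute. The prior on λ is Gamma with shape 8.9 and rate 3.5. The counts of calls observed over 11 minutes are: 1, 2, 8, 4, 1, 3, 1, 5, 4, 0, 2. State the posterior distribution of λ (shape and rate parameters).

The Poisson likelihood adds the total count to the shape and the number of exposure periods to the rate. Here ∑xᵢ = 31 and n = 11, so shape 8.9→39.9 and rate 3.5→14.5.

Posterior: Gamma(shape=39.9, rate=14.5)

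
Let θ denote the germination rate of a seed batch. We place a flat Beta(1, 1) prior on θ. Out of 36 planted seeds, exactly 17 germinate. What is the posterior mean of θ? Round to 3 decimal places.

Observing 17 successes and 19 failures updates Beta(1, 1) by adding the success and failure counts to the two shape parameters: α = 1+17 = 18, β = 1+19 = 20.
Posterior mean = α/(α+β) = 18/38 = 0.474.

Posterior mean ≈ 0.474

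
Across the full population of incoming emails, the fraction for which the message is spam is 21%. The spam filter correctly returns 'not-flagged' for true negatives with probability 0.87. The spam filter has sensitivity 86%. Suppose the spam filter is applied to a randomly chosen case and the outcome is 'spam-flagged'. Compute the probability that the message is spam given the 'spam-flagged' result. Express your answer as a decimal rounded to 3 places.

Let H be the event that the message is spam. P(H) = 0.21, so P(¬H) = 0.79. With E the 'spam-flagged' result, P(E|H) = 0.86 and P(E|¬H) = 0.13.
P(E) = 0.86·0.21 + 0.13·0.79 = 0.18060 + 0.10270 = 0.28330.
By Bayes' theorem, P(H|E) = 0.18060 / 0.28330 = 0.637.

P(H | E) ≈ 0.637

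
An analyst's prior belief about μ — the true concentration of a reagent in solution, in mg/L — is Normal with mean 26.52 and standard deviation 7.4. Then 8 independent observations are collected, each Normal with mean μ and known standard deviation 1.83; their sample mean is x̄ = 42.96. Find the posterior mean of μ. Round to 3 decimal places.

With known σ, the Normal prior is conjugate. Weight on the data is w = (n/σ²)/(n/σ² + 1/τ₀²) = 2.38884/(2.38884+0.0182615) = 0.99241.
Posterior mean = w·x̄ + (1−w)·μ₀ = 0.99241·42.96 + 0.0075865·26.52 = 42.835.

Posterior mean ≈ 42.835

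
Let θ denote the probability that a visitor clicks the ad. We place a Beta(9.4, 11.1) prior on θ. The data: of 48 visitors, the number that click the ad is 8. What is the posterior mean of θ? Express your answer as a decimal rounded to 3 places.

Posterior mean ≈ 0.254

Observing 8 successes and 40 failures updates Beta(9.4, 11.1) by adding the success and failure counts to the two shape parameters: α = 9.4+8 = 17.4, β = 11.1+40 = 51.1.
Posterior mean = α/(α+β) = 17.4/68.5 = 0.254.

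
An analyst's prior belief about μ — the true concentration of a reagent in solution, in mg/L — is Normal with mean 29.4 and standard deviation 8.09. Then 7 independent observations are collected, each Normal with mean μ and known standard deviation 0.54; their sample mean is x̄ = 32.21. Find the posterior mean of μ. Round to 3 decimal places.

Posterior mean ≈ 32.208

With known σ, the Normal prior is conjugate. Weight on the data is w = (n/σ²)/(n/σ² + 1/τ₀²) = 24.0055/(24.0055+0.0152793) = 0.99936.
Posterior mean = w·x̄ + (1−w)·μ₀ = 0.99936·32.21 + 0.00063609·29.4 = 32.208.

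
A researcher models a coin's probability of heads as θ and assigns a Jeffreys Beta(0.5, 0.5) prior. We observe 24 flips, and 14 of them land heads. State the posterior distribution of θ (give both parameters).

Observing 14 successes and 10 failures updates Beta(0.5, 0.5) by adding the success and failure counts to the two shape parameters: α = 0.5+14 = 14.5, β = 0.5+10 = 10.5.

Posterior: Beta(14.5, 10.5)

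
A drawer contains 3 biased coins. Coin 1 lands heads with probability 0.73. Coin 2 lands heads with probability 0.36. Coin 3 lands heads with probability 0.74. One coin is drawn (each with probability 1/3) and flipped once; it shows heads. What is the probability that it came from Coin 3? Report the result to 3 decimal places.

Posterior probability ≈ 0.404

P(heads|C1) = 0.73; P(heads|C2) = 0.36; P(heads|C3) = 0.74.
Prior × likelihood for each source: 0.333333·0.73=0.2433, 0.333333·0.36=0.1200, 0.333333·0.74=0.2467. Summing gives P(heads) = 0.61000.
P(Coin 3 | heads) = 0.2467 / 0.61000 = 0.404.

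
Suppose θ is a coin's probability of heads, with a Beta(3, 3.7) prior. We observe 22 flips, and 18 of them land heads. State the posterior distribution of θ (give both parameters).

Observing 18 successes and 4 failures updates Beta(3, 3.7) by adding the success and failure counts to the two shape parameters: α = 3+18 = 21, β = 3.7+4 = 7.7.

Posterior: Beta(21, 7.7)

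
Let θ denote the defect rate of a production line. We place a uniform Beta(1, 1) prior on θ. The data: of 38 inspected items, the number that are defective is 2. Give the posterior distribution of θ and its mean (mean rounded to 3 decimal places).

Posterior: Beta(3, 37); mean ≈ 0.075

The binomial likelihood is conjugate to the Beta prior: with 2 successes and 36 failures, the posterior is Beta(1+2, 1+36) = Beta(3, 37).
E[θ | data] = 3/(3+37) = 0.075.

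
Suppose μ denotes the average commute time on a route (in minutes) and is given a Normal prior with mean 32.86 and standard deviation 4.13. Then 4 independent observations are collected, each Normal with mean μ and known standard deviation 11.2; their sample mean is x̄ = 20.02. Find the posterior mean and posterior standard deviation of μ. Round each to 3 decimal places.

Posterior mean ≈ 28.337; posterior SD ≈ 3.324

With known σ, the Normal prior is conjugate. Weight on the data is w = (n/σ²)/(n/σ² + 1/τ₀²) = 0.0318878/(0.0318878+0.0586273) = 0.35229.
Posterior mean = w·x̄ + (1−w)·μ₀ = 0.35229·20.02 + 0.64771·32.86 = 28.337. Posterior variance = 1/(0.0318878+0.0586273) = 11.0479, so SD = 3.324.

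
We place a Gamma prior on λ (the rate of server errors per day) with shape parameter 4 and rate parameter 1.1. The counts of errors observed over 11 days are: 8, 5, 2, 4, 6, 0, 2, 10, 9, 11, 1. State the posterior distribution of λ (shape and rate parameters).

The Poisson likelihood adds the total count to the shape and the number of exposure periods to the rate. Here ∑xᵢ = 58 and n = 11, so shape 4→62 and rate 1.1→12.1.

Posterior: Gamma(shape=62, rate=12.1)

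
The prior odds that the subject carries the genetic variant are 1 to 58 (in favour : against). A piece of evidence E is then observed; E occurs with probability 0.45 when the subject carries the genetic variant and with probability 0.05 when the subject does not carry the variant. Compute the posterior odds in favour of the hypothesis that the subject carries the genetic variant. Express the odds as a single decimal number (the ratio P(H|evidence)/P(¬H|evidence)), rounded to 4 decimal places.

Prior odds = 1/58 = 0.017241. In log-odds, ln(0.017241) = -4.0604.
Add log likelihood ratio: ln(9.0000) = 2.1972.
Posterior log-odds = -1.8632, so posterior odds = exp(-1.8632) = 0.15517.

Posterior odds ≈ 0.1552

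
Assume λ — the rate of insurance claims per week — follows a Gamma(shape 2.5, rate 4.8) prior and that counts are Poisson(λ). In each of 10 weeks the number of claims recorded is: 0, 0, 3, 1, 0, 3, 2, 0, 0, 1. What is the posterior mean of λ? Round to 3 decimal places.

Posterior mean ≈ 0.845

Total count ∑xᵢ = 10 over n = 10 weeks.
Gamma is conjugate to the Poisson likelihood: posterior is Gamma(shape = 2.5+10 = 12.5, rate = 4.8+10 = 14.8).
Posterior mean = shape/rate = 12.5/14.8 = 0.845.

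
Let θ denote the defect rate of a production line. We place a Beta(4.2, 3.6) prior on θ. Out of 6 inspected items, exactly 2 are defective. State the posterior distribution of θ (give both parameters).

Observing 2 successes and 4 failures updates Beta(4.2, 3.6) by adding the success and failure counts to the two shape parameters: α = 4.2+2 = 6.2, β = 3.6+4 = 7.6.

Posterior: Beta(6.2, 7.6)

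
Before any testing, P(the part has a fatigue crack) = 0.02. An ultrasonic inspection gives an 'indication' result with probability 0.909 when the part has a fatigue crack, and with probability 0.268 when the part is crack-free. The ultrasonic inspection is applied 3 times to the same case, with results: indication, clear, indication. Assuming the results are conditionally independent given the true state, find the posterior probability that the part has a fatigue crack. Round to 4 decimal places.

Posterior P(H) ≈ 0.0284

With H the event that the part has a fatigue crack, the joint likelihood of the observed sequence is P(data|H) = 0.909·0.091·0.909 = 0.075192 and P(data|¬H) = 0.268·0.732·0.268 = 0.052575.
Bayes: P(H|data) = 0.02·0.075192 / (0.02·0.075192 + 0.98·0.052575) = 0.0015038/0.053027 = 0.0284.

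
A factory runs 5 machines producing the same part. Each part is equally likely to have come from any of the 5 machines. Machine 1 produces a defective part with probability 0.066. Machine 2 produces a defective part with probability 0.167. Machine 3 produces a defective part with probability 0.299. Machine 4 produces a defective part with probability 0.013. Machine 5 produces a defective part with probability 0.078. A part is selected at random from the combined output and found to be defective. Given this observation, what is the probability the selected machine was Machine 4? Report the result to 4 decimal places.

Posterior probability ≈ 0.0209

Tabulate prior·likelihood by source: [1] prior 0.2, lik 0.066, product 0.01320; [2] prior 0.2, lik 0.167, product 0.03340; [3] prior 0.2, lik 0.299, product 0.05980; [4] prior 0.2, lik 0.013, product 0.002600; [5] prior 0.2, lik 0.078, product 0.01560.
Normalizing constant = 0.12460; the posterior for Machine 4 is its product over the sum, 0.002600/0.12460 = 0.0209.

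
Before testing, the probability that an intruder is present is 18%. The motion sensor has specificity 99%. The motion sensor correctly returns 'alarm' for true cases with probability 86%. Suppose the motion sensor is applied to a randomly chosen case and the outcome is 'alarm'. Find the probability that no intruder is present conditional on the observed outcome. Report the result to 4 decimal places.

Write H for 'an intruder is present'. Prior odds H:¬H = 0.18/0.82 = 0.21951. For the 'alarm' outcome, the likelihood ratio is 0.86/0.01 = 86.000.
Posterior odds = 0.21951 × 86.000 = 18.878, so P(H|E) = 18.878/(1+18.878) = 0.9497. Then P(¬H|E) = 1 − 0.9497 = 0.0503.

P(¬H | E) ≈ 0.0503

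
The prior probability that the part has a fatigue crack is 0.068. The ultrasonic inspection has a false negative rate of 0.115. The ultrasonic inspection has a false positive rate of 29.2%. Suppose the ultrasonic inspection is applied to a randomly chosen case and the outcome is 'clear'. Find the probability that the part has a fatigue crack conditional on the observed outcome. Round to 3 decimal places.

P(H | E) ≈ 0.012

Let H be the event that the part has a fatigue crack. P(H) = 0.068, so P(¬H) = 0.932. With E the 'clear' result, P(E|H) = 0.115 and P(E|¬H) = 0.708.
P(E) = 0.115·0.068 + 0.708·0.932 = 0.0078200 + 0.65986 = 0.66768.
By Bayes' theorem, P(H|E) = 0.0078200 / 0.66768 = 0.012.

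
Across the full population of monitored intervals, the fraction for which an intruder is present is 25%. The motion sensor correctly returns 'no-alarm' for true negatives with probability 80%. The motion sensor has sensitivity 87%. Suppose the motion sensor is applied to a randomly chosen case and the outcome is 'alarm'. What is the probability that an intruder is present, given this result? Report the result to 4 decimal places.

P(H | E) ≈ 0.5918

Let H be the event that an intruder is present. P(H) = 0.25, so P(¬H) = 0.75. With E the 'alarm' result, P(E|H) = 0.87 and P(E|¬H) = 0.2.
P(E) = 0.87·0.25 + 0.2·0.75 = 0.21750 + 0.15000 = 0.36750.
By Bayes' theorem, P(H|E) = 0.21750 / 0.36750 = 0.5918.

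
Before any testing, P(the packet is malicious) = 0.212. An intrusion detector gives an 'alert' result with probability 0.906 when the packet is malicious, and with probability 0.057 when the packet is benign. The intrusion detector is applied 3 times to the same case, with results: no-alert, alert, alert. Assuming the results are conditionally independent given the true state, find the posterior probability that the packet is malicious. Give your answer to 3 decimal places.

With H the event that the packet is malicious, the joint likelihood of the observed sequence is P(data|H) = 0.094·0.906·0.906 = 0.077159 and P(data|¬H) = 0.943·0.057·0.057 = 0.0030638.
Bayes: P(H|data) = 0.212·0.077159 / (0.212·0.077159 + 0.788·0.0030638) = 0.016358/0.018772 = 0.8714.

Posterior P(H) ≈ 0.871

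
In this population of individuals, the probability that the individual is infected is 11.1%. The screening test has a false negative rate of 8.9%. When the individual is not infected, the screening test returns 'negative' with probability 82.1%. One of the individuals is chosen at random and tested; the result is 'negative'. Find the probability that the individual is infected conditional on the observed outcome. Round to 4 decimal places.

Write H for 'the individual is infected'. Prior odds H:¬H = 0.111/0.889 = 0.12486. For the 'negative' outcome, the likelihood ratio is 0.089/0.821 = 0.10840.
Posterior odds = 0.12486 × 0.10840 = 0.013535, so P(H|E) = 0.013535/(1+0.013535) = 0.0134.

P(H | E) ≈ 0.0134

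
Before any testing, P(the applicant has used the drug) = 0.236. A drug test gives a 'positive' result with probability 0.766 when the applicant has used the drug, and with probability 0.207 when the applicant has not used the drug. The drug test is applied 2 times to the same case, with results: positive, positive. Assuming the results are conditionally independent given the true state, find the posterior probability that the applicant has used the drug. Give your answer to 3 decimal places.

Posterior P(H) ≈ 0.809

With H the event that the applicant has used the drug, the joint likelihood of the observed sequence is P(data|H) = 0.766·0.766 = 0.58676 and P(data|¬H) = 0.207·0.207 = 0.042849.
Bayes: P(H|data) = 0.236·0.58676 / (0.236·0.58676 + 0.764·0.042849) = 0.13847/0.17121 = 0.8088.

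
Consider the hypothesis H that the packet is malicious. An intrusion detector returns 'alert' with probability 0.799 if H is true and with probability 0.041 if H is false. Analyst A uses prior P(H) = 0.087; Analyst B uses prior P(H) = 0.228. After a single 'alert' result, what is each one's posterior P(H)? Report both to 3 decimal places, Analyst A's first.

Analyst A: 0.650; Analyst B: 0.852

The likelihood ratio for an 'alert' result is 0.799/0.041 = 19.488.
Analyst A: prior odds 0.087/0.913 = 0.095290; posterior odds 1.8570; posterior probability 0.650.
Analyst B: prior odds 0.228/0.772 = 0.29534; posterior odds 5.7555; posterior probability 0.852.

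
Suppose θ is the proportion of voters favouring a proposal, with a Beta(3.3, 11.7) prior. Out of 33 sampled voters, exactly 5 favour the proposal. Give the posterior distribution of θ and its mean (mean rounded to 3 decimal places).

Observing 5 successes and 28 failures updates Beta(3.3, 11.7) by adding the success and failure counts to the two shape parameters: α = 3.3+5 = 8.3, β = 11.7+28 = 39.7.
Posterior mean = α/(α+β) = 8.3/48 = 0.173.

Posterior: Beta(8.3, 39.7); mean ≈ 0.173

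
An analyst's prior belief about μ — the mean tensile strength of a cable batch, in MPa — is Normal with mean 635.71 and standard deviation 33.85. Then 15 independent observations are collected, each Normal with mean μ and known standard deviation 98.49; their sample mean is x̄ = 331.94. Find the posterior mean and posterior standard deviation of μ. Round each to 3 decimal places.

With known σ, the Normal prior is conjugate. Weight on the data is w = (n/σ²)/(n/σ² + 1/τ₀²) = 0.00154635/(0.00154635+0.00087274) = 0.63923.
Posterior mean = w·x̄ + (1−w)·μ₀ = 0.63923·331.94 + 0.36077·635.71 = 441.531. Posterior variance = 1/(0.00154635+0.00087274) = 413.380, so SD = 20.332.

Posterior mean ≈ 441.531; posterior SD ≈ 20.332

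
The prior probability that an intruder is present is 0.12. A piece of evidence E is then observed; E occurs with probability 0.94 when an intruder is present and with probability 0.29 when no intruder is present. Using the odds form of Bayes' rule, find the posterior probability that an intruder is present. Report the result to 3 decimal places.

Prior odds = 0.12/(1−0.12) = 0.13636.
Likelihood ratio for E = 0.94/0.29 = 3.2414.
Posterior odds = prior odds × LR = 0.44201.
Posterior probability = odds/(1+odds) = 0.44201/1.4420 = 0.307.

Posterior probability ≈ 0.307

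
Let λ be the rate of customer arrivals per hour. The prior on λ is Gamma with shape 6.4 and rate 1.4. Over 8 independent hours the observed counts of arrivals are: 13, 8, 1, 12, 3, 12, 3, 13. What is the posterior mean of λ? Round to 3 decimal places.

Posterior mean ≈ 7.596

The Poisson likelihood adds the total count to the shape and the number of exposure periods to the rate. Here ∑xᵢ = 65 and n = 8, so shape 6.4→71.4 and rate 1.4→9.4.
Posterior mean = shape/rate = 71.4/9.4 = 7.596.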